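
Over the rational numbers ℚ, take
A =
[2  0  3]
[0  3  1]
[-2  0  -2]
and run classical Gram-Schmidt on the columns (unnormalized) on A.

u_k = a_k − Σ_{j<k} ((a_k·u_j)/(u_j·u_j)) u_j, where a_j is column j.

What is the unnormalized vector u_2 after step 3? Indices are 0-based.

Step 1: u_0 = a_0 = (2, 0, -2).
Step 2: u_1 = a_1 − (0)·u_0 = (0, 3, 0).
Step 3: u_2 = a_2 − (5/4)·u_0 − (1/3)·u_1 = (1/2, 0, 1/2).

u_2 = (1/2, 0, 1/2)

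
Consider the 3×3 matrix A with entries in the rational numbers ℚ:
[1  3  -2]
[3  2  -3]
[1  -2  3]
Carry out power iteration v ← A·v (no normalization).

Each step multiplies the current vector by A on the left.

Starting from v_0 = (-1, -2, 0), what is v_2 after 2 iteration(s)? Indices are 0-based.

v_0 = (-1, -2, 0).
v_1 = A·v_0 = (-7, -7, 3).
v_2 = A·v_1 = (-34, -44, 16).

v_2 = (-34, -44, 16)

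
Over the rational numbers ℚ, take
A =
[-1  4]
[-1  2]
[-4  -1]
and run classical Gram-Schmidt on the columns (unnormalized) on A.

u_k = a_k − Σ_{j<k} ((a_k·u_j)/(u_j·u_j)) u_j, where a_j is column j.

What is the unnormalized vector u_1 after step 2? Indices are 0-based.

u_1 = (35/9, 17/9, -13/9)

Step 1: u_0 = a_0 = (-1, -1, -4).
Step 2: u_1 = a_1 − (-1/9)·u_0 = (35/9, 17/9, -13/9).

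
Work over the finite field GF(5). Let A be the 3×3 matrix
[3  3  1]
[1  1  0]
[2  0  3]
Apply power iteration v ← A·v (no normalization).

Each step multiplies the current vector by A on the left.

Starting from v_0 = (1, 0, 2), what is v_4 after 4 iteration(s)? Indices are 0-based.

v_0 = (1, 0, 2).
v_1 = A·v_0 = (0, 1, 3).
v_2 = A·v_1 = (1, 1, 4).
v_3 = A·v_2 = (0, 2, 4).
v_4 = A·v_3 = (0, 2, 2).

v_4 = (0, 2, 2)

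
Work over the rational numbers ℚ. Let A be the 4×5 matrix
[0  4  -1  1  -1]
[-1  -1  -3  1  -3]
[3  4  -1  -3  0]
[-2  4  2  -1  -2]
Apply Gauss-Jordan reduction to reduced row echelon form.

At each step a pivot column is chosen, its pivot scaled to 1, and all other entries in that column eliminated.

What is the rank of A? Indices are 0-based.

step 1: exchange rows 0,1
step 1: normalize row 0 (÷-1) = (1, 1, 3, -1, 3)
  row 2: subtract 3×row0 = (0, 1, -10, 0, -9)
  row 3: subtract -2×row0 = (0, 6, 8, -3, 4)
step 2: normalize row 1 (÷4) = (0, 1, -1/4, 1/4, -1/4)
  row 0: subtract 1×row1 = (1, 0, 13/4, -5/4, 13/4)
  row 2: subtract 1×row1 = (0, 0, -39/4, -1/4, -35/4)
  row 3: subtract 6×row1 = (0, 0, 19/2, -9/2, 11/2)
step 3: normalize row 2 (÷-39/4) = (0, 0, 1, 1/39, 35/39)
  row 0: subtract 13/4×row2 = (1, 0, 0, -4/3, 1/3)
  row 1: subtract -1/4×row2 = (0, 1, 0, 10/39, -1/39)
  row 3: subtract 19/2×row2 = (0, 0, 0, -185/39, -118/39)
step 4: normalize row 3 (÷-185/39) = (0, 0, 0, 1, 118/185)
  row 0: subtract -4/3×row3 = (1, 0, 0, 0, 219/185)
  row 1: subtract 10/39×row3 = (0, 1, 0, 0, -7/37)
  row 2: subtract 1/39×row3 = (0, 0, 1, 0, 163/185)

rank = 4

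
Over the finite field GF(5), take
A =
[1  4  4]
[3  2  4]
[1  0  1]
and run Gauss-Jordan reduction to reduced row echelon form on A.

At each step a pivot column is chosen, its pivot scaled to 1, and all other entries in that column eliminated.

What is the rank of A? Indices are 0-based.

rank = 3

[1] R0 /= 1  ⇒  (1, 4, 4)
     R1 -= 3·R0  ⇒  (0, 0, 2)
     R2 -= 1·R0  ⇒  (0, 1, 2)
[2] R1 <-> R2
[2] R1 /= 1  ⇒  (0, 1, 2)
     R0 -= 4·R1  ⇒  (1, 0, 1)
[3] R2 /= 2  ⇒  (0, 0, 1)
     R0 -= 1·R2  ⇒  (1, 0, 0)
     R1 -= 2·R2  ⇒  (0, 1, 0)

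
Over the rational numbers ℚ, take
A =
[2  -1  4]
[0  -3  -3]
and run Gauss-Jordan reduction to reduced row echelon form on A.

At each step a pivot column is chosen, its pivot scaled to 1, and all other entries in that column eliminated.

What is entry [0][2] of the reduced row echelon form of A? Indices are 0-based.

M[0][2] = 5/2

pivot(0,0)=2: scale R0 → (1, -1/2, 2)
pivot(1,1)=-3: scale R1 → (0, 1, 1)
  clear (0,1): R0 −= (-1/2)R1 → (1, 0, 5/2)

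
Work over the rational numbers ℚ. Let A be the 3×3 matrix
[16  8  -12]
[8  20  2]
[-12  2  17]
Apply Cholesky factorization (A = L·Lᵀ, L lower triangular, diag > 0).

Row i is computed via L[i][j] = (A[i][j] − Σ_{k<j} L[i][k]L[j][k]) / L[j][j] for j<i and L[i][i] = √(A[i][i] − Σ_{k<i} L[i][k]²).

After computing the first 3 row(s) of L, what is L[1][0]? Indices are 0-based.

L[1][0] = 2

Step 1: L[0][0] = √(16) = 4.
  L[1][0] = (8) / L[0][0] = 2.
Step 2: L[1][1] = √(16) = 4.
  L[2][0] = (-12) / L[0][0] = -3.
  L[2][1] = (8) / L[1][1] = 2.
Step 3: L[2][2] = √(4) = 2.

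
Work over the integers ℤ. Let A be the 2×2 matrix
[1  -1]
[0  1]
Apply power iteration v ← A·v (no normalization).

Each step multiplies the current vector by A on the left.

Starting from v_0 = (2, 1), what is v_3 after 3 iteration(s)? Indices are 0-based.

v_3 = (-1, 1)

v_0 = (2, 1).
v_1 = A·v_0 = (1, 1).
v_2 = A·v_1 = (0, 1).
v_3 = A·v_2 = (-1, 1).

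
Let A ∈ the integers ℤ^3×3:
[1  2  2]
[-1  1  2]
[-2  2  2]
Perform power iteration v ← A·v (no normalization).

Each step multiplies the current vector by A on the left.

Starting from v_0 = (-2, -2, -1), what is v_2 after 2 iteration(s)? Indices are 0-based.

v_2 = (-16, 2, 8)

v_0 = (-2, -2, -1).
v_1 = A·v_0 = (-8, -2, -2).
v_2 = A·v_1 = (-16, 2, 8).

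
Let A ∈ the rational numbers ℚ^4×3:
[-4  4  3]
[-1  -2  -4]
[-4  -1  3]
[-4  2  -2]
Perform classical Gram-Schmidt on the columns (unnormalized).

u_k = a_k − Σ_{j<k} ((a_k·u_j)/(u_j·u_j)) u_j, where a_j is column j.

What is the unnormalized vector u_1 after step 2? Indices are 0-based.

u_1 = (124/49, -116/49, -121/49, 26/49)

Step 1: u_0 = a_0 = (-4, -1, -4, -4).
Step 2: u_1 = a_1 − (-18/49)·u_0 = (124/49, -116/49, -121/49, 26/49).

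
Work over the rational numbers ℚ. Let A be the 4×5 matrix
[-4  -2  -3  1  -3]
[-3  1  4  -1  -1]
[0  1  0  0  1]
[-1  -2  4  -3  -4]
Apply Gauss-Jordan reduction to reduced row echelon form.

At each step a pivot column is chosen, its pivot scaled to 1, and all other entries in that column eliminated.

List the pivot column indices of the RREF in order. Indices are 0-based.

pivot(0,0)=-4: scale R0 → (1, 1/2, 3/4, -1/4, 3/4)
  clear (1,0): R1 −= (-3)R0 → (0, 5/2, 25/4, -7/4, 5/4)
  clear (3,0): R3 −= (-1)R0 → (0, -3/2, 19/4, -13/4, -13/4)
pivot(1,1)=5/2: scale R1 → (0, 1, 5/2, -7/10, 1/2)
  clear (0,1): R0 −= (1/2)R1 → (1, 0, -1/2, 1/10, 1/2)
  clear (2,1): R2 −= (1)R1 → (0, 0, -5/2, 7/10, 1/2)
  clear (3,1): R3 −= (-3/2)R1 → (0, 0, 17/2, -43/10, -5/2)
pivot(2,2)=-5/2: scale R2 → (0, 0, 1, -7/25, -1/5)
  clear (0,2): R0 −= (-1/2)R2 → (1, 0, 0, -1/25, 2/5)
  clear (1,2): R1 −= (5/2)R2 → (0, 1, 0, 0, 1)
  clear (3,2): R3 −= (17/2)R2 → (0, 0, 0, -48/25, -4/5)
pivot(3,3)=-48/25: scale R3 → (0, 0, 0, 1, 5/12)
  clear (0,3): R0 −= (-1/25)R3 → (1, 0, 0, 0, 5/12)
  clear (2,3): R2 −= (-7/25)R3 → (0, 0, 1, 0, -1/12)

pivot columns: 0, 1, 2, 3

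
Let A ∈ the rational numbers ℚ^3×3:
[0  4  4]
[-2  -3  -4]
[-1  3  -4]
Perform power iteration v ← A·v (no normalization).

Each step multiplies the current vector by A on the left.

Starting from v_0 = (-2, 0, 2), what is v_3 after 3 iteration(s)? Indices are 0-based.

v_3 = (96, 4, 84)

v_0 = (-2, 0, 2).
v_1 = A·v_0 = (8, -4, -6).
v_2 = A·v_1 = (-40, 20, 4).
v_3 = A·v_2 = (96, 4, 84).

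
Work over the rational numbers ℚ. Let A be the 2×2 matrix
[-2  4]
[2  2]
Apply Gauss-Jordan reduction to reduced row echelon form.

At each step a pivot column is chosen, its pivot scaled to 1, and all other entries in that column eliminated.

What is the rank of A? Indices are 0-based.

rank = 2

[1] R0 /= -2  ⇒  (1, -2)
     R1 -= 2·R0  ⇒  (0, 6)
[2] R1 /= 6  ⇒  (0, 1)
     R0 -= -2·R1  ⇒  (1, 0)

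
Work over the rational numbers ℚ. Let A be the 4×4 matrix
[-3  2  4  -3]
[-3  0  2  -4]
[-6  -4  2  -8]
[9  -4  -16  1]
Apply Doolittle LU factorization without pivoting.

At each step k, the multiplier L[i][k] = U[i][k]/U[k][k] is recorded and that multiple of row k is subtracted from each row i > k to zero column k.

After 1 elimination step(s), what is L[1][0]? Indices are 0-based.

k=0: U[0][0]=-3
  eliminate (1,0): mult=1, new row 1: (0, -2, -2, -1); set L[1][0]=1
  eliminate (2,0): mult=2, new row 2: (0, -8, -6, -2); set L[2][0]=2
  eliminate (3,0): mult=-3, new row 3: (0, 2, -4, -8); set L[3][0]=-3

L[1][0] = 1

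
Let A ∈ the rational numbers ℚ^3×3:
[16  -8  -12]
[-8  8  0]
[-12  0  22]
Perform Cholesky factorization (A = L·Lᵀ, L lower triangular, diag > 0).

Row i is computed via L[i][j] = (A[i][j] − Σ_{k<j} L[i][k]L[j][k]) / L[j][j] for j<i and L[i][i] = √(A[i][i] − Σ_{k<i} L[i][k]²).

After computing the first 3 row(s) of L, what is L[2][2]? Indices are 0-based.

L[2][2] = 2

Step 1: L[0][0] = √(16) = 4.
  L[1][0] = (-8) / L[0][0] = -2.
Step 2: L[1][1] = √(4) = 2.
  L[2][0] = (-12) / L[0][0] = -3.
  L[2][1] = (-6) / L[1][1] = -3.
Step 3: L[2][2] = √(4) = 2.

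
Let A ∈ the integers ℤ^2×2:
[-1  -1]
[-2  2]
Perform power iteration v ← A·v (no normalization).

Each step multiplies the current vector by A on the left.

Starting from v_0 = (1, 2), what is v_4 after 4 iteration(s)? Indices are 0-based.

v_4 = (-7, 58)

v_0 = (1, 2).
v_1 = A·v_0 = (-3, 2).
v_2 = A·v_1 = (1, 10).
v_3 = A·v_2 = (-11, 18).
v_4 = A·v_3 = (-7, 58).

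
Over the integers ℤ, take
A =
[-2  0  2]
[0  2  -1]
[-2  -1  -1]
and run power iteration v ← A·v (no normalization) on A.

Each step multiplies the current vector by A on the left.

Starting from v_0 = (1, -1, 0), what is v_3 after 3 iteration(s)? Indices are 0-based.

v_0 = (1, -1, 0).
v_1 = A·v_0 = (-2, -2, -1).
v_2 = A·v_1 = (2, -3, 7).
v_3 = A·v_2 = (10, -13, -8).

v_3 = (10, -13, -8)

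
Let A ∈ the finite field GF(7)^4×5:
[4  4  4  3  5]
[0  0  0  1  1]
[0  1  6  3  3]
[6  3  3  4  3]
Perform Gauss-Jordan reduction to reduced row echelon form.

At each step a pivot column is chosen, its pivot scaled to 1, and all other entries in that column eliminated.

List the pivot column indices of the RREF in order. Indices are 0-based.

pivot columns: 0, 1, 2, 3

step 1: normalize row 0 (÷4) = (1, 1, 1, 6, 3)
  row 3: subtract 6×row0 = (0, 4, 4, 3, 6)
step 2: exchange rows 1,2
step 2: normalize row 1 (÷1) = (0, 1, 6, 3, 3)
  row 0: subtract 1×row1 = (1, 0, 2, 3, 0)
  row 3: subtract 4×row1 = (0, 0, 1, 5, 1)
step 3: exchange rows 2,3
step 3: normalize row 2 (÷1) = (0, 0, 1, 5, 1)
  row 0: subtract 2×row2 = (1, 0, 0, 0, 5)
  row 1: subtract 6×row2 = (0, 1, 0, 1, 4)
step 4: normalize row 3 (÷1) = (0, 0, 0, 1, 1)
  row 1: subtract 1×row3 = (0, 1, 0, 0, 3)
  row 2: subtract 5×row3 = (0, 0, 1, 0, 3)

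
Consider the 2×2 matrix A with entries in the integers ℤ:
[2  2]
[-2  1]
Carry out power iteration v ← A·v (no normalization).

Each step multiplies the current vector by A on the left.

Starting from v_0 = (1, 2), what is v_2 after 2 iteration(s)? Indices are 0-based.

v_2 = (12, -12)

v_0 = (1, 2).
v_1 = A·v_0 = (6, 0).
v_2 = A·v_1 = (12, -12).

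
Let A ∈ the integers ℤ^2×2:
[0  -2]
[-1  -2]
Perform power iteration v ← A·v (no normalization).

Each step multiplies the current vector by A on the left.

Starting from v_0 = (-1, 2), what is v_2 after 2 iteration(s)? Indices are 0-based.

v_2 = (6, 10)

v_0 = (-1, 2).
v_1 = A·v_0 = (-4, -3).
v_2 = A·v_1 = (6, 10).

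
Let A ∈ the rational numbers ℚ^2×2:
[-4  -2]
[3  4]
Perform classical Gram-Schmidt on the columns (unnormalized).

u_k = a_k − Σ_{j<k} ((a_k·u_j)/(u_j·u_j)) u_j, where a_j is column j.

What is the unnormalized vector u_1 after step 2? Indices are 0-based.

Step 1: u_0 = a_0 = (-4, 3).
Step 2: u_1 = a_1 − (4/5)·u_0 = (6/5, 8/5).

u_1 = (6/5, 8/5)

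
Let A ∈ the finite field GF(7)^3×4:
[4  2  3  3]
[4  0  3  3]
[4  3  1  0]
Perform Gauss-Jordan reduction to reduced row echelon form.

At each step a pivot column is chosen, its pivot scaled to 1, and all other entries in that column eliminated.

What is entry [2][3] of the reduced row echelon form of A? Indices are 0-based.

M[2][3] = 5

pivot(0,0)=4: scale R0 → (1, 4, 6, 6)
  clear (1,0): R1 −= (4)R0 → (0, 5, 0, 0)
  clear (2,0): R2 −= (4)R0 → (0, 1, 5, 4)
pivot(1,1)=5: scale R1 → (0, 1, 0, 0)
  clear (0,1): R0 −= (4)R1 → (1, 0, 6, 6)
  clear (2,1): R2 −= (1)R1 → (0, 0, 5, 4)
pivot(2,2)=5: scale R2 → (0, 0, 1, 5)
  clear (0,2): R0 −= (6)R2 → (1, 0, 0, 4)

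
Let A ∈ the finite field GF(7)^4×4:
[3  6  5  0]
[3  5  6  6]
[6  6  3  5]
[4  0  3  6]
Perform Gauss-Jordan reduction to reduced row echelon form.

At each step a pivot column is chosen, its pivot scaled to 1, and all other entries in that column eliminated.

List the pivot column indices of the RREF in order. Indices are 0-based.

pivot columns: 0, 1, 2

pivot(0,0)=3: scale R0 → (1, 2, 4, 0)
  clear (1,0): R1 −= (3)R0 → (0, 6, 1, 6)
  clear (2,0): R2 −= (6)R0 → (0, 1, 0, 5)
  clear (3,0): R3 −= (4)R0 → (0, 6, 1, 6)
pivot(1,1)=6: scale R1 → (0, 1, 6, 1)
  clear (0,1): R0 −= (2)R1 → (1, 0, 6, 5)
  clear (2,1): R2 −= (1)R1 → (0, 0, 1, 4)
  clear (3,1): R3 −= (6)R1 → (0, 0, 0, 0)
pivot(2,2)=1: scale R2 → (0, 0, 1, 4)
  clear (0,2): R0 −= (6)R2 → (1, 0, 0, 2)
  clear (1,2): R1 −= (6)R2 → (0, 1, 0, 5)
col 3: no nonzero at/below row 3; advance.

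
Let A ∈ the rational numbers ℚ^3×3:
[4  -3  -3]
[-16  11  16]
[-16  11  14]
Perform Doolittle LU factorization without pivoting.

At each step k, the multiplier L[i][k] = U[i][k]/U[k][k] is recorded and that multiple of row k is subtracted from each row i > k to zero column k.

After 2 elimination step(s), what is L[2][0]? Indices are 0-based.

k=0: U[0][0]=4
  eliminate (1,0): mult=-4, new row 1: (0, -1, 4); set L[1][0]=-4
  eliminate (2,0): mult=-4, new row 2: (0, -1, 2); set L[2][0]=-4
k=1: U[1][1]=-1
  eliminate (2,1): mult=1, new row 2: (0, 0, -2); set L[2][1]=1

L[2][0] = -4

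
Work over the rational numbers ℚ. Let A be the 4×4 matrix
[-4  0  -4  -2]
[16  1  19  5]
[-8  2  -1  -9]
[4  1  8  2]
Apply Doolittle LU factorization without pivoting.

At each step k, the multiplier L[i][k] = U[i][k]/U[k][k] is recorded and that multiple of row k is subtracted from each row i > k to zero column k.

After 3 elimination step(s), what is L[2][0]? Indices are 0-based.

Step 1: pivot at (0,0) is -4.
  row1 ← row1 − (-4)·row0  ⇒  L[1][0]=-4, U row1=(0, 1, 3, -3)
  row2 ← row2 − (2)·row0  ⇒  L[2][0]=2, U row2=(0, 2, 7, -5)
  row3 ← row3 − (-1)·row0  ⇒  L[3][0]=-1, U row3=(0, 1, 4, 0)
Step 2: pivot at (1,1) is 1.
  row2 ← row2 − (2)·row1  ⇒  L[2][1]=2, U row2=(0, 0, 1, 1)
  row3 ← row3 − (1)·row1  ⇒  L[3][1]=1, U row3=(0, 0, 1, 3)
Step 3: pivot at (2,2) is 1.
  row3 ← row3 − (1)·row2  ⇒  L[3][2]=1, U row3=(0, 0, 0, 2)

L[2][0] = 2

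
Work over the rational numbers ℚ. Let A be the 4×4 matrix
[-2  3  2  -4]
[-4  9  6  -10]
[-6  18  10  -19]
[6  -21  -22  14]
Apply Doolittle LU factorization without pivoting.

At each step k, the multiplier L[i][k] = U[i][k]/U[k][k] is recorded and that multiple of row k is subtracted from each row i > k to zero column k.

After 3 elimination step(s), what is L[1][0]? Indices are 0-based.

k=0: U[0][0]=-2
  eliminate (1,0): mult=2, new row 1: (0, 3, 2, -2); set L[1][0]=2
  eliminate (2,0): mult=3, new row 2: (0, 9, 4, -7); set L[2][0]=3
  eliminate (3,0): mult=-3, new row 3: (0, -12, -16, 2); set L[3][0]=-3
k=1: U[1][1]=3
  eliminate (2,1): mult=3, new row 2: (0, 0, -2, -1); set L[2][1]=3
  eliminate (3,1): mult=-4, new row 3: (0, 0, -8, -6); set L[3][1]=-4
k=2: U[2][2]=-2
  eliminate (3,2): mult=4, new row 3: (0, 0, 0, -2); set L[3][2]=4

L[1][0] = 2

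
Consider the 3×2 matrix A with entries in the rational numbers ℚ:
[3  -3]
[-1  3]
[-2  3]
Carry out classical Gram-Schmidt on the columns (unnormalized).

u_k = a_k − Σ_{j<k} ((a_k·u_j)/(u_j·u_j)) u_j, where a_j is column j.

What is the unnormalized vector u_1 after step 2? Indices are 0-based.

u_1 = (6/7, 12/7, 3/7)

Step 1: u_0 = a_0 = (3, -1, -2).
Step 2: u_1 = a_1 − (-9/7)·u_0 = (6/7, 12/7, 3/7).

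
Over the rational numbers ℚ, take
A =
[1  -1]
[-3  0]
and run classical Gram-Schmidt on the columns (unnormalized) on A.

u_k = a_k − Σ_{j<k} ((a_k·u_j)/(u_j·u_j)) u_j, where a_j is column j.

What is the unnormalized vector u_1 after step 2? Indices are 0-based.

Step 1: u_0 = a_0 = (1, -3).
Step 2: u_1 = a_1 − (-1/10)·u_0 = (-9/10, -3/10).

u_1 = (-9/10, -3/10)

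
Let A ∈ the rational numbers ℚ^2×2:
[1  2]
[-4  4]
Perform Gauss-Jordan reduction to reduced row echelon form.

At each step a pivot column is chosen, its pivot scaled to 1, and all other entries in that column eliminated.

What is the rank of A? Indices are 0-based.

pivot(0,0)=1: scale R0 → (1, 2)
  clear (1,0): R1 −= (-4)R0 → (0, 12)
pivot(1,1)=12: scale R1 → (0, 1)
  clear (0,1): R0 −= (2)R1 → (1, 0)

rank = 2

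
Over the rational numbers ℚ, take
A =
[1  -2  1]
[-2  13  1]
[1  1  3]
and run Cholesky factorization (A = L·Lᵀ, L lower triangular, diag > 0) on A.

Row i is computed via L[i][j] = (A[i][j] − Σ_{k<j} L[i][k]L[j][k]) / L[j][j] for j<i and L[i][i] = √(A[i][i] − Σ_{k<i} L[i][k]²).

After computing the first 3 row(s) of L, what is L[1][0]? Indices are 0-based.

L[1][0] = -2

Step 1: L[0][0] = √(1) = 1.
  L[1][0] = (-2) / L[0][0] = -2.
Step 2: L[1][1] = √(9) = 3.
  L[2][0] = (1) / L[0][0] = 1.
  L[2][1] = (3) / L[1][1] = 1.
Step 3: L[2][2] = √(1) = 1.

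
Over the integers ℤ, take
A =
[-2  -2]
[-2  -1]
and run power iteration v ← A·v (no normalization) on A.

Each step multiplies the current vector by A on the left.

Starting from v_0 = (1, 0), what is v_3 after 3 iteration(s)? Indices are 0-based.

v_0 = (1, 0).
v_1 = A·v_0 = (-2, -2).
v_2 = A·v_1 = (8, 6).
v_3 = A·v_2 = (-28, -22).

v_3 = (-28, -22)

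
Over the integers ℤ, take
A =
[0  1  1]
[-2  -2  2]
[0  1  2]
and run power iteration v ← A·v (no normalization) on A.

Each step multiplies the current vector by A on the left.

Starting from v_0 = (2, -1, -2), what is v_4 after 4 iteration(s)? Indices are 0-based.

v_0 = (2, -1, -2).
v_1 = A·v_0 = (-3, -6, -5).
v_2 = A·v_1 = (-11, 8, -16).
v_3 = A·v_2 = (-8, -26, -24).
v_4 = A·v_3 = (-50, 20, -74).

v_4 = (-50, 20, -74)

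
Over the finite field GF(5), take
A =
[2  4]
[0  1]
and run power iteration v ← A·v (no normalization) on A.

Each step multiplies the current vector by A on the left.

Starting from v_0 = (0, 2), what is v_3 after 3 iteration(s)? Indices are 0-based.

v_3 = (1, 2)

v_0 = (0, 2).
v_1 = A·v_0 = (3, 2).
v_2 = A·v_1 = (4, 2).
v_3 = A·v_2 = (1, 2).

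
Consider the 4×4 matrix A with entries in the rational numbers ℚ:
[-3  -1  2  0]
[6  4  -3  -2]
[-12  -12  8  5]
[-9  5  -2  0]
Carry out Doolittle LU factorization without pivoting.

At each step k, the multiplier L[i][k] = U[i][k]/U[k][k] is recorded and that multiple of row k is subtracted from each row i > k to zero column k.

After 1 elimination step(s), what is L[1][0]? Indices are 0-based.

k=0: U[0][0]=-3
  eliminate (1,0): mult=-2, new row 1: (0, 2, 1, -2); set L[1][0]=-2
  eliminate (2,0): mult=4, new row 2: (0, -8, 0, 5); set L[2][0]=4
  eliminate (3,0): mult=3, new row 3: (0, 8, -8, 0); set L[3][0]=3

L[1][0] = -2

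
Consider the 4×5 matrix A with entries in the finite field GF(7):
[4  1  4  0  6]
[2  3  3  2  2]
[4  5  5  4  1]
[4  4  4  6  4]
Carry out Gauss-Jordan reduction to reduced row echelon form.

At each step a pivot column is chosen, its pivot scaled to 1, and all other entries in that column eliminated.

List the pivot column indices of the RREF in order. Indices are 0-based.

step 1: normalize row 0 (÷4) = (1, 2, 1, 0, 5)
  row 1: subtract 2×row0 = (0, 6, 1, 2, 6)
  row 2: subtract 4×row0 = (0, 4, 1, 4, 2)
  row 3: subtract 4×row0 = (0, 3, 0, 6, 5)
step 2: normalize row 1 (÷6) = (0, 1, 6, 5, 1)
  row 0: subtract 2×row1 = (1, 0, 3, 4, 3)
  row 2: subtract 4×row1 = (0, 0, 5, 5, 5)
  row 3: subtract 3×row1 = (0, 0, 3, 5, 2)
step 3: normalize row 2 (÷5) = (0, 0, 1, 1, 1)
  row 0: subtract 3×row2 = (1, 0, 0, 1, 0)
  row 1: subtract 6×row2 = (0, 1, 0, 6, 2)
  row 3: subtract 3×row2 = (0, 0, 0, 2, 6)
step 4: normalize row 3 (÷2) = (0, 0, 0, 1, 3)
  row 0: subtract 1×row3 = (1, 0, 0, 0, 4)
  row 1: subtract 6×row3 = (0, 1, 0, 0, 5)
  row 2: subtract 1×row3 = (0, 0, 1, 0, 5)

pivot columns: 0, 1, 2, 3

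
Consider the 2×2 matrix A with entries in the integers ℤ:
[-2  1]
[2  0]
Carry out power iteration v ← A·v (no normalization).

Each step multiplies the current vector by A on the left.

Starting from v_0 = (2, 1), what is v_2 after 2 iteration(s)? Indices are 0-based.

v_0 = (2, 1).
v_1 = A·v_0 = (-3, 4).
v_2 = A·v_1 = (10, -6).

v_2 = (10, -6)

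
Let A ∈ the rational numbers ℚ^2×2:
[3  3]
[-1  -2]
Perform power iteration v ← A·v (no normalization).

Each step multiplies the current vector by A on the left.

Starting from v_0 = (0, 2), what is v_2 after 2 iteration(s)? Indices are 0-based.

v_0 = (0, 2).
v_1 = A·v_0 = (6, -4).
v_2 = A·v_1 = (6, 2).

v_2 = (6, 2)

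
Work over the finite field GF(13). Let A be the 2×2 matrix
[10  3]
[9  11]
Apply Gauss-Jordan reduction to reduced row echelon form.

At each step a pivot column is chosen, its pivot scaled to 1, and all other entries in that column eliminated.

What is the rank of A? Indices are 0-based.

[1] R0 /= 10  ⇒  (1, 12)
     R1 -= 9·R0  ⇒  (0, 7)
[2] R1 /= 7  ⇒  (0, 1)
     R0 -= 12·R1  ⇒  (1, 0)

rank = 2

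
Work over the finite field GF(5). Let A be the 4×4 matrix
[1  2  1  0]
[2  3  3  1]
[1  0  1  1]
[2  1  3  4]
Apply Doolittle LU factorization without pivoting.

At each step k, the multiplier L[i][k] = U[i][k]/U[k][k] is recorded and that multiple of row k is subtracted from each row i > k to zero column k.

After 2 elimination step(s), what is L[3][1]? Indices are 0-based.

Step 1: pivot at (0,0) is 1.
  row1 ← row1 − (2)·row0  ⇒  L[1][0]=2, U row1=(0, 4, 1, 1)
  row2 ← row2 − (1)·row0  ⇒  L[2][0]=1, U row2=(0, 3, 0, 1)
  row3 ← row3 − (2)·row0  ⇒  L[3][0]=2, U row3=(0, 2, 1, 4)
Step 2: pivot at (1,1) is 4.
  row2 ← row2 − (2)·row1  ⇒  L[2][1]=2, U row2=(0, 0, 3, 4)
  row3 ← row3 − (3)·row1  ⇒  L[3][1]=3, U row3=(0, 0, 3, 1)

L[3][1] = 3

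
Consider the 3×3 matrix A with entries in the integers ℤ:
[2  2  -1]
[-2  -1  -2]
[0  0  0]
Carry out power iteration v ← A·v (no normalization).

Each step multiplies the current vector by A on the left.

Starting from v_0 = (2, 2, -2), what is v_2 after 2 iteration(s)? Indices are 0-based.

v_0 = (2, 2, -2).
v_1 = A·v_0 = (10, -2, 0).
v_2 = A·v_1 = (16, -18, 0).

v_2 = (16, -18, 0)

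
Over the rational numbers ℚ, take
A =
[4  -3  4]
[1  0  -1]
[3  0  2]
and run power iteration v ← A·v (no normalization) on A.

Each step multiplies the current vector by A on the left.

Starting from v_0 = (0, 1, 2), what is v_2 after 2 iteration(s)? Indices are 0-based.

v_2 = (42, 1, 23)

v_0 = (0, 1, 2).
v_1 = A·v_0 = (5, -2, 4).
v_2 = A·v_1 = (42, 1, 23).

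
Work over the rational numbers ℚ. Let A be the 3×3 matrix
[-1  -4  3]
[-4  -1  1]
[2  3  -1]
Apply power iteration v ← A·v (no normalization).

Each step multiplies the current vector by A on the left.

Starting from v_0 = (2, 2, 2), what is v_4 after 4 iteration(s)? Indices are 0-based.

v_4 = (2324, 1800, -1808)

v_0 = (2, 2, 2).
v_1 = A·v_0 = (-4, -8, 8).
v_2 = A·v_1 = (60, 32, -40).
v_3 = A·v_2 = (-308, -312, 256).
v_4 = A·v_3 = (2324, 1800, -1808).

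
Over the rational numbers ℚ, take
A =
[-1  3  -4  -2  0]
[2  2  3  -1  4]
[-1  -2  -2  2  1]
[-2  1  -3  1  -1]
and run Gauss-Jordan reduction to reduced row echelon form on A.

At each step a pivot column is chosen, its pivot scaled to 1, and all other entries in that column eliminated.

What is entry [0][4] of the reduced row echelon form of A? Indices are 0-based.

[1] R0 /= -1  ⇒  (1, -3, 4, 2, 0)
     R1 -= 2·R0  ⇒  (0, 8, -5, -5, 4)
     R2 -= -1·R0  ⇒  (0, -5, 2, 4, 1)
     R3 -= -2·R0  ⇒  (0, -5, 5, 5, -1)
[2] R1 /= 8  ⇒  (0, 1, -5/8, -5/8, 1/2)
     R0 -= -3·R1  ⇒  (1, 0, 17/8, 1/8, 3/2)
     R2 -= -5·R1  ⇒  (0, 0, -9/8, 7/8, 7/2)
     R3 -= -5·R1  ⇒  (0, 0, 15/8, 15/8, 3/2)
[3] R2 /= -9/8  ⇒  (0, 0, 1, -7/9, -28/9)
     R0 -= 17/8·R2  ⇒  (1, 0, 0, 16/9, 73/9)
     R1 -= -5/8·R2  ⇒  (0, 1, 0, -10/9, -13/9)
     R3 -= 15/8·R2  ⇒  (0, 0, 0, 10/3, 22/3)
[4] R3 /= 10/3  ⇒  (0, 0, 0, 1, 11/5)
     R0 -= 16/9·R3  ⇒  (1, 0, 0, 0, 21/5)
     R1 -= -10/9·R3  ⇒  (0, 1, 0, 0, 1)
     R2 -= -7/9·R3  ⇒  (0, 0, 1, 0, -7/5)

M[0][4] = 21/5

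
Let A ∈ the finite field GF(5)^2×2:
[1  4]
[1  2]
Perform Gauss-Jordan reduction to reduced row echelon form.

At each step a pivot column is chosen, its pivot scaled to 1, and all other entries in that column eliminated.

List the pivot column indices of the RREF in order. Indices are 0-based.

pivot(0,0)=1: scale R0 → (1, 4)
  clear (1,0): R1 −= (1)R0 → (0, 3)
pivot(1,1)=3: scale R1 → (0, 1)
  clear (0,1): R0 −= (4)R1 → (1, 0)

pivot columns: 0, 1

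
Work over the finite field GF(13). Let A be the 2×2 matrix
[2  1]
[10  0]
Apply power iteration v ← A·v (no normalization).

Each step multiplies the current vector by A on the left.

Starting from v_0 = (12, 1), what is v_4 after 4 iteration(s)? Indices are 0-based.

v_0 = (12, 1).
v_1 = A·v_0 = (12, 3).
v_2 = A·v_1 = (1, 3).
v_3 = A·v_2 = (5, 10).
v_4 = A·v_3 = (7, 11).

v_4 = (7, 11)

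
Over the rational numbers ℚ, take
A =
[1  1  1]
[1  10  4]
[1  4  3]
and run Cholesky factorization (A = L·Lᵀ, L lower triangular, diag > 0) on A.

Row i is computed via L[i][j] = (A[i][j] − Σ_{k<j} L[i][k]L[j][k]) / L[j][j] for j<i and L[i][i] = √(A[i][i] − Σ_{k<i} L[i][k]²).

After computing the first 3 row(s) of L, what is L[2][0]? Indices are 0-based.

L[2][0] = 1

Step 1: L[0][0] = √(1) = 1.
  L[1][0] = (1) / L[0][0] = 1.
Step 2: L[1][1] = √(9) = 3.
  L[2][0] = (1) / L[0][0] = 1.
  L[2][1] = (3) / L[1][1] = 1.
Step 3: L[2][2] = √(1) = 1.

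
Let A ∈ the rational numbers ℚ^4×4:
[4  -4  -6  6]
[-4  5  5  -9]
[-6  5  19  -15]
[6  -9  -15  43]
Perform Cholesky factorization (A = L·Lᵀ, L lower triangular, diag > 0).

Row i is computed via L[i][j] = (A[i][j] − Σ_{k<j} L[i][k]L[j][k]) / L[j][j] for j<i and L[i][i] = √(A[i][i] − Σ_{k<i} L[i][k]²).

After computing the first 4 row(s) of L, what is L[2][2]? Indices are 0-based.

Step 1: L[0][0] = √(4) = 2.
  L[1][0] = (-4) / L[0][0] = -2.
Step 2: L[1][1] = √(1) = 1.
  L[2][0] = (-6) / L[0][0] = -3.
  L[2][1] = (-1) / L[1][1] = -1.
Step 3: L[2][2] = √(9) = 3.
  L[3][0] = (6) / L[0][0] = 3.
  L[3][1] = (-3) / L[1][1] = -3.
  L[3][2] = (-9) / L[2][2] = -3.
Step 4: L[3][3] = √(16) = 4.

L[2][2] = 3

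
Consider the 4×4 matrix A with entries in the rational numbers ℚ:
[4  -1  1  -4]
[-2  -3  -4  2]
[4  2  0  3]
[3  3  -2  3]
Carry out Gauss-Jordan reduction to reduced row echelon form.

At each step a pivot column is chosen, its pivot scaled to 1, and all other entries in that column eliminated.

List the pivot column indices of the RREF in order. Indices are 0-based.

pivot columns: 0, 1, 2, 3

step 1: normalize row 0 (÷4) = (1, -1/4, 1/4, -1)
  row 1: subtract -2×row0 = (0, -7/2, -7/2, 0)
  row 2: subtract 4×row0 = (0, 3, -1, 7)
  row 3: subtract 3×row0 = (0, 15/4, -11/4, 6)
step 2: normalize row 1 (÷-7/2) = (0, 1, 1, 0)
  row 0: subtract -1/4×row1 = (1, 0, 1/2, -1)
  row 2: subtract 3×row1 = (0, 0, -4, 7)
  row 3: subtract 15/4×row1 = (0, 0, -13/2, 6)
step 3: normalize row 2 (÷-4) = (0, 0, 1, -7/4)
  row 0: subtract 1/2×row2 = (1, 0, 0, -1/8)
  row 1: subtract 1×row2 = (0, 1, 0, 7/4)
  row 3: subtract -13/2×row2 = (0, 0, 0, -43/8)
step 4: normalize row 3 (÷-43/8) = (0, 0, 0, 1)
  row 0: subtract -1/8×row3 = (1, 0, 0, 0)
  row 1: subtract 7/4×row3 = (0, 1, 0, 0)
  row 2: subtract -7/4×row3 = (0, 0, 1, 0)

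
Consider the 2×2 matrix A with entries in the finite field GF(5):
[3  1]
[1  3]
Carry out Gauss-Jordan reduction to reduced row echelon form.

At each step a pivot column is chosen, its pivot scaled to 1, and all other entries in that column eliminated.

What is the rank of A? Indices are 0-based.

rank = 2

step 1: normalize row 0 (÷3) = (1, 2)
  row 1: subtract 1×row0 = (0, 1)
step 2: normalize row 1 (÷1) = (0, 1)
  row 0: subtract 2×row1 = (1, 0)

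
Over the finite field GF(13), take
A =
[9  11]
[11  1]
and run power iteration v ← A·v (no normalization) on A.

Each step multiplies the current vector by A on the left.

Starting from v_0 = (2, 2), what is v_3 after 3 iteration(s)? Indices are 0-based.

v_0 = (2, 2).
v_1 = A·v_0 = (1, 11).
v_2 = A·v_1 = (0, 9).
v_3 = A·v_2 = (8, 9).

v_3 = (8, 9)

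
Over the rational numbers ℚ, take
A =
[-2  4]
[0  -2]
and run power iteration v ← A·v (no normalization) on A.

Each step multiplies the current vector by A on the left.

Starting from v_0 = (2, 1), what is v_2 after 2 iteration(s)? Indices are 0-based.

v_0 = (2, 1).
v_1 = A·v_0 = (0, -2).
v_2 = A·v_1 = (-8, 4).

v_2 = (-8, 4)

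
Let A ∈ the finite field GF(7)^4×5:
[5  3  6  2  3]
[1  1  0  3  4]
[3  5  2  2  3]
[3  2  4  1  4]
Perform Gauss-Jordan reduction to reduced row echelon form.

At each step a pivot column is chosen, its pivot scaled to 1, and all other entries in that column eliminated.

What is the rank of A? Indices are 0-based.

rank = 4

step 1: normalize row 0 (÷5) = (1, 2, 4, 6, 2)
  row 1: subtract 1×row0 = (0, 6, 3, 4, 2)
  row 2: subtract 3×row0 = (0, 6, 4, 5, 4)
  row 3: subtract 3×row0 = (0, 3, 6, 4, 5)
step 2: normalize row 1 (÷6) = (0, 1, 4, 3, 5)
  row 0: subtract 2×row1 = (1, 0, 3, 0, 6)
  row 2: subtract 6×row1 = (0, 0, 1, 1, 2)
  row 3: subtract 3×row1 = (0, 0, 1, 2, 4)
step 3: normalize row 2 (÷1) = (0, 0, 1, 1, 2)
  row 0: subtract 3×row2 = (1, 0, 0, 4, 0)
  row 1: subtract 4×row2 = (0, 1, 0, 6, 4)
  row 3: subtract 1×row2 = (0, 0, 0, 1, 2)
step 4: normalize row 3 (÷1) = (0, 0, 0, 1, 2)
  row 0: subtract 4×row3 = (1, 0, 0, 0, 6)
  row 1: subtract 6×row3 = (0, 1, 0, 0, 6)
  row 2: subtract 1×row3 = (0, 0, 1, 0, 0)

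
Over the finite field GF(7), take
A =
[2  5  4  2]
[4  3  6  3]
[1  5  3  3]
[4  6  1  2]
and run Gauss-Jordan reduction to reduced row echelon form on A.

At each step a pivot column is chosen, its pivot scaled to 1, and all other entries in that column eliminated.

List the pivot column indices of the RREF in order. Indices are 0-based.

pivot columns: 0, 1, 2, 3

step 1: normalize row 0 (÷2) = (1, 6, 2, 1)
  row 1: subtract 4×row0 = (0, 0, 5, 6)
  row 2: subtract 1×row0 = (0, 6, 1, 2)
  row 3: subtract 4×row0 = (0, 3, 0, 5)
step 2: exchange rows 1,2
step 2: normalize row 1 (÷6) = (0, 1, 6, 5)
  row 0: subtract 6×row1 = (1, 0, 1, 6)
  row 3: subtract 3×row1 = (0, 0, 3, 4)
step 3: normalize row 2 (÷5) = (0, 0, 1, 4)
  row 0: subtract 1×row2 = (1, 0, 0, 2)
  row 1: subtract 6×row2 = (0, 1, 0, 2)
  row 3: subtract 3×row2 = (0, 0, 0, 6)
step 4: normalize row 3 (÷6) = (0, 0, 0, 1)
  row 0: subtract 2×row3 = (1, 0, 0, 0)
  row 1: subtract 2×row3 = (0, 1, 0, 0)
  row 2: subtract 4×row3 = (0, 0, 1, 0)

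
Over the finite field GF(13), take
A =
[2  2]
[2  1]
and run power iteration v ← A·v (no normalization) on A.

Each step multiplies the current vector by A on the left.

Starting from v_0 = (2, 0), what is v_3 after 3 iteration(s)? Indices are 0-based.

v_0 = (2, 0).
v_1 = A·v_0 = (4, 4).
v_2 = A·v_1 = (3, 12).
v_3 = A·v_2 = (4, 5).

v_3 = (4, 5)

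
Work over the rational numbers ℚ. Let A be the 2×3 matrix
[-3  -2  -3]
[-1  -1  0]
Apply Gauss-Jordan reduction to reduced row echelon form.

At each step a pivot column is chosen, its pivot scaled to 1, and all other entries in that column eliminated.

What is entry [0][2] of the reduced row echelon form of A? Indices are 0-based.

M[0][2] = 3

pivot(0,0)=-3: scale R0 → (1, 2/3, 1)
  clear (1,0): R1 −= (-1)R0 → (0, -1/3, 1)
pivot(1,1)=-1/3: scale R1 → (0, 1, -3)
  clear (0,1): R0 −= (2/3)R1 → (1, 0, 3)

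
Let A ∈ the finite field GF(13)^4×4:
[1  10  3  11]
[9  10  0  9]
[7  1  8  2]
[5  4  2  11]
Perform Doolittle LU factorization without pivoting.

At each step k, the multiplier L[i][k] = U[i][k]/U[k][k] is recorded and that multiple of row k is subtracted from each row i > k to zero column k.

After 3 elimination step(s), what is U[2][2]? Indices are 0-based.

U[2][2] = 2

k=0: U[0][0]=1
  eliminate (1,0): mult=9, new row 1: (0, 11, 12, 1); set L[1][0]=9
  eliminate (2,0): mult=7, new row 2: (0, 9, 0, 3); set L[2][0]=7
  eliminate (3,0): mult=5, new row 3: (0, 6, 0, 8); set L[3][0]=5
k=1: U[1][1]=11
  eliminate (2,1): mult=2, new row 2: (0, 0, 2, 1); set L[2][1]=2
  eliminate (3,1): mult=10, new row 3: (0, 0, 10, 11); set L[3][1]=10
k=2: U[2][2]=2
  eliminate (3,2): mult=5, new row 3: (0, 0, 0, 6); set L[3][2]=5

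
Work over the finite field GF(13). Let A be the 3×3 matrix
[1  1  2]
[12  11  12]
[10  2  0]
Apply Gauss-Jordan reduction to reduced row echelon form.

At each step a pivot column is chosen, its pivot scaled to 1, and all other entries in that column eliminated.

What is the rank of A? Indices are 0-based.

rank = 3

step 1: normalize row 0 (÷1) = (1, 1, 2)
  row 1: subtract 12×row0 = (0, 12, 1)
  row 2: subtract 10×row0 = (0, 5, 6)
step 2: normalize row 1 (÷12) = (0, 1, 12)
  row 0: subtract 1×row1 = (1, 0, 3)
  row 2: subtract 5×row1 = (0, 0, 11)
step 3: normalize row 2 (÷11) = (0, 0, 1)
  row 0: subtract 3×row2 = (1, 0, 0)
  row 1: subtract 12×row2 = (0, 1, 0)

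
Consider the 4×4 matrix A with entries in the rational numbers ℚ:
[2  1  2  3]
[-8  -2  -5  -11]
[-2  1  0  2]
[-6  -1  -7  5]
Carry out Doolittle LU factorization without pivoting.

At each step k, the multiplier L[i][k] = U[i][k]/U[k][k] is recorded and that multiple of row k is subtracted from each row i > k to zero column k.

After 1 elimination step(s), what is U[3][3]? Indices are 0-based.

Step 1: pivot at (0,0) is 2.
  row1 ← row1 − (-4)·row0  ⇒  L[1][0]=-4, U row1=(0, 2, 3, 1)
  row2 ← row2 − (-1)·row0  ⇒  L[2][0]=-1, U row2=(0, 2, 2, 5)
  row3 ← row3 − (-3)·row0  ⇒  L[3][0]=-3, U row3=(0, 2, -1, 14)

U[3][3] = 14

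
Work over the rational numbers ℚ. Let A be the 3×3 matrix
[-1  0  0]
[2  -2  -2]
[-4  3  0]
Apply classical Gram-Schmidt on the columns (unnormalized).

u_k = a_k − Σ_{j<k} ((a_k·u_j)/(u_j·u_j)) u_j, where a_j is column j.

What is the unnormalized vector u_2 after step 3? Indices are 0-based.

u_2 = (12/17, -18/17, -12/17)

Step 1: u_0 = a_0 = (-1, 2, -4).
Step 2: u_1 = a_1 − (-16/21)·u_0 = (-16/21, -10/21, -1/21).
Step 3: u_2 = a_2 − (-4/21)·u_0 − (20/17)·u_1 = (12/17, -18/17, -12/17).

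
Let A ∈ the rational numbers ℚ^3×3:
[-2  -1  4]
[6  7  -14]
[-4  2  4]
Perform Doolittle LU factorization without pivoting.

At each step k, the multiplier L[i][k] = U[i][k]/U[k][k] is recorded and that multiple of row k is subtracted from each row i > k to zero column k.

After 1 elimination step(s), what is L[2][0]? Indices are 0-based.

Step 1: pivot at (0,0) is -2.
  row1 ← row1 − (-3)·row0  ⇒  L[1][0]=-3, U row1=(0, 4, -2)
  row2 ← row2 − (2)·row0  ⇒  L[2][0]=2, U row2=(0, 4, -4)

L[2][0] = 2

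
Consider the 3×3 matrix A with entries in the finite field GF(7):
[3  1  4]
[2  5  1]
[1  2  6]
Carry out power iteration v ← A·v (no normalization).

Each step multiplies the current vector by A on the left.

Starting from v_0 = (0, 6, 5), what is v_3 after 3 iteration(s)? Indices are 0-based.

v_3 = (5, 1, 2)

v_0 = (0, 6, 5).
v_1 = A·v_0 = (5, 0, 0).
v_2 = A·v_1 = (1, 3, 5).
v_3 = A·v_2 = (5, 1, 2).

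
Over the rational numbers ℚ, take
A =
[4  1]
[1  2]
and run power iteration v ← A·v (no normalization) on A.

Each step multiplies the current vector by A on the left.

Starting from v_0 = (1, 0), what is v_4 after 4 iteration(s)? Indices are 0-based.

v_0 = (1, 0).
v_1 = A·v_0 = (4, 1).
v_2 = A·v_1 = (17, 6).
v_3 = A·v_2 = (74, 29).
v_4 = A·v_3 = (325, 132).

v_4 = (325, 132)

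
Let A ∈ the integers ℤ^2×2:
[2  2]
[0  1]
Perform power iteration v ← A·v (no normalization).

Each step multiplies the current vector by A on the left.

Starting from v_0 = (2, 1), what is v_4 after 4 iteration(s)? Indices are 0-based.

v_0 = (2, 1).
v_1 = A·v_0 = (6, 1).
v_2 = A·v_1 = (14, 1).
v_3 = A·v_2 = (30, 1).
v_4 = A·v_3 = (62, 1).

v_4 = (62, 1)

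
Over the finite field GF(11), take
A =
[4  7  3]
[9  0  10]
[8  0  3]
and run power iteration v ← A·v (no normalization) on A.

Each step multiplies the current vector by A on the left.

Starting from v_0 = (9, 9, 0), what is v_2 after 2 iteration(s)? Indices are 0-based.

v_0 = (9, 9, 0).
v_1 = A·v_0 = (0, 4, 6).
v_2 = A·v_1 = (2, 5, 7).

v_2 = (2, 5, 7)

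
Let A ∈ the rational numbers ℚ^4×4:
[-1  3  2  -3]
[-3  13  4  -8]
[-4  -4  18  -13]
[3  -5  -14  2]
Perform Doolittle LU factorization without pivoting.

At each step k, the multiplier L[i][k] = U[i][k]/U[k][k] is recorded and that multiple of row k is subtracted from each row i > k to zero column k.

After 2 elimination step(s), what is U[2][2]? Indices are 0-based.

U[2][2] = 2

k=0: U[0][0]=-1
  eliminate (1,0): mult=3, new row 1: (0, 4, -2, 1); set L[1][0]=3
  eliminate (2,0): mult=4, new row 2: (0, -16, 10, -1); set L[2][0]=4
  eliminate (3,0): mult=-3, new row 3: (0, 4, -8, -7); set L[3][0]=-3
k=1: U[1][1]=4
  eliminate (2,1): mult=-4, new row 2: (0, 0, 2, 3); set L[2][1]=-4
  eliminate (3,1): mult=1, new row 3: (0, 0, -6, -8); set L[3][1]=1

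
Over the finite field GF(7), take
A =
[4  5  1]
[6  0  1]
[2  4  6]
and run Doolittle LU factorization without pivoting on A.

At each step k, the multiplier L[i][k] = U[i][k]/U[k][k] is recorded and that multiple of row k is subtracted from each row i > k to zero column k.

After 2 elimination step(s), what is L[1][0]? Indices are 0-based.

Step 1: pivot at (0,0) is 4.
  row1 ← row1 − (5)·row0  ⇒  L[1][0]=5, U row1=(0, 3, 3)
  row2 ← row2 − (4)·row0  ⇒  L[2][0]=4, U row2=(0, 5, 2)
Step 2: pivot at (1,1) is 3.
  row2 ← row2 − (4)·row1  ⇒  L[2][1]=4, U row2=(0, 0, 4)

L[1][0] = 5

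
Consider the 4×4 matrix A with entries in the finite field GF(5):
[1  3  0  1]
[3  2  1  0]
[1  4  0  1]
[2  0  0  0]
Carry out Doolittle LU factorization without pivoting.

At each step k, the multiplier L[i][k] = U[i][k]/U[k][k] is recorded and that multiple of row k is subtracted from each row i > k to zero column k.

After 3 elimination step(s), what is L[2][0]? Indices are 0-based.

[col 0] pivot 1
  R1 -= 3*R0 → (0, 3, 1, 2)  (L[1][0] := 3)
  R2 -= 1*R0 → (0, 1, 0, 0)  (L[2][0] := 1)
  R3 -= 2*R0 → (0, 4, 0, 3)  (L[3][0] := 2)
[col 1] pivot 3
  R2 -= 2*R1 → (0, 0, 3, 1)  (L[2][1] := 2)
  R3 -= 3*R1 → (0, 0, 2, 2)  (L[3][1] := 3)
[col 2] pivot 3
  R3 -= 4*R2 → (0, 0, 0, 3)  (L[3][2] := 4)

L[2][0] = 1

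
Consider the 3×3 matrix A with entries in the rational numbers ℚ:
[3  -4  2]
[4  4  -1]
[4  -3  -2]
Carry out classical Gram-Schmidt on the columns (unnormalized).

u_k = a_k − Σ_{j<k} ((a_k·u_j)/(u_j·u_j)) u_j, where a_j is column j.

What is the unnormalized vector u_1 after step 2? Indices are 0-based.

Step 1: u_0 = a_0 = (3, 4, 4).
Step 2: u_1 = a_1 − (-8/41)·u_0 = (-140/41, 196/41, -91/41).

u_1 = (-140/41, 196/41, -91/41)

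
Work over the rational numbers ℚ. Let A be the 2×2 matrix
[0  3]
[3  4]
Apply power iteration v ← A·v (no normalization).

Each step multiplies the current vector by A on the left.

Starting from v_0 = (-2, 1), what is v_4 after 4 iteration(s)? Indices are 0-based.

v_4 = (-42, -47)

v_0 = (-2, 1).
v_1 = A·v_0 = (3, -2).
v_2 = A·v_1 = (-6, 1).
v_3 = A·v_2 = (3, -14).
v_4 = A·v_3 = (-42, -47).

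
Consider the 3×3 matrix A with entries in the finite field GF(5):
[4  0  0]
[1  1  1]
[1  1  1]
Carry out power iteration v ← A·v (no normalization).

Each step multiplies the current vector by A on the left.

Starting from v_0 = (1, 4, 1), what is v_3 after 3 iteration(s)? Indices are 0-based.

v_0 = (1, 4, 1).
v_1 = A·v_0 = (4, 1, 1).
v_2 = A·v_1 = (1, 1, 1).
v_3 = A·v_2 = (4, 3, 3).

v_3 = (4, 3, 3)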